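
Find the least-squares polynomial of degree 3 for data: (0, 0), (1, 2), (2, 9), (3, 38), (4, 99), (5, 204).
3/14 + (131/84)x + (-18/7)x² + (25/12)x³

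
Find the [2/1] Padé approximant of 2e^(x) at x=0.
(x**2/3 + 4*x/3 + 2)/(1 - x/3)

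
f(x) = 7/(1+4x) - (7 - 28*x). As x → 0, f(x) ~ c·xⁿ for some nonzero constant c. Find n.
2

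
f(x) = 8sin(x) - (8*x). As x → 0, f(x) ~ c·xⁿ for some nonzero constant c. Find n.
3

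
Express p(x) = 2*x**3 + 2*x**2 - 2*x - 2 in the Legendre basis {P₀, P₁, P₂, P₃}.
(-4/3)P₀ + (-4/5)P₁ + (4/3)P₂ + (4/5)P₃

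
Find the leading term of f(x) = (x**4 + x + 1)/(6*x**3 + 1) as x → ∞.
x/6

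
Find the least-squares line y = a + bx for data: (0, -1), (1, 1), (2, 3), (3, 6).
a = -6/5, b = 23/10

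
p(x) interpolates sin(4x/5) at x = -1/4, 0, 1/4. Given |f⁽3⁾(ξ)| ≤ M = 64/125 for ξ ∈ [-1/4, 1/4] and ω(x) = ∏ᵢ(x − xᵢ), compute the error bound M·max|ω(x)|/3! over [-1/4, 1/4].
sqrt(3)/3375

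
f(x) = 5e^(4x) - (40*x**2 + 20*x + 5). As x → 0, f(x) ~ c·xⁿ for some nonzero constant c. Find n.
3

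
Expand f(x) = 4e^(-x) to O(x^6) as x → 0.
4 - 4*x + 2*x**2 - 2*x**3/3 + x**4/6 - x**5/30 + O(x**6)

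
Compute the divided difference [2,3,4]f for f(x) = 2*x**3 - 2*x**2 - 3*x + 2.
16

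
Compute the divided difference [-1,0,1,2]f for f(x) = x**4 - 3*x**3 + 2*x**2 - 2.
-1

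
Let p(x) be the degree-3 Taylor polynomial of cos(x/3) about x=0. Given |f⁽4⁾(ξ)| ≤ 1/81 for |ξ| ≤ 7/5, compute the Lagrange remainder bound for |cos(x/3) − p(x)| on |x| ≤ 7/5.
2401/1215000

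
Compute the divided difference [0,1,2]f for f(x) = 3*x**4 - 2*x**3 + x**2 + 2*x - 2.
16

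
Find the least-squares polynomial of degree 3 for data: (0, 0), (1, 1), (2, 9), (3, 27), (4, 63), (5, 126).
-29/126 + (203/108)x + (-271/252)x² + (31/27)x³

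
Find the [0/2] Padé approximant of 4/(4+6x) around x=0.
1/(3*x/2 + 1)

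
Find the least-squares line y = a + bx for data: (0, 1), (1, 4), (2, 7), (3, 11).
a = 4/5, b = 33/10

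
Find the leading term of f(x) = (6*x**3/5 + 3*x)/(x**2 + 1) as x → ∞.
6*x/5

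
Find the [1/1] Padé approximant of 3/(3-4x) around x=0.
1/(1 - 4*x/3)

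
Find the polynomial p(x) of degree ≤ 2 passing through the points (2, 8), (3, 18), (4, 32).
2*x**2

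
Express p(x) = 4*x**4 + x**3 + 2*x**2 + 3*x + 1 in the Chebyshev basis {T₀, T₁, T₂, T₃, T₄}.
(7/2)T₀ + (15/4)T₁ + (3)T₂ + (1/4)T₃ + (1/2)T₄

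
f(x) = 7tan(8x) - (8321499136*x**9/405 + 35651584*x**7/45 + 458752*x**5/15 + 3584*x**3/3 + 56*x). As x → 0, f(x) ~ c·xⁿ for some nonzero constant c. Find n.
11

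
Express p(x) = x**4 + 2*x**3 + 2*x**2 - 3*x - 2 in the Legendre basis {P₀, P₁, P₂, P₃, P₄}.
(-17/15)P₀ + (-9/5)P₁ + (40/21)P₂ + (4/5)P₃ + (8/35)P₄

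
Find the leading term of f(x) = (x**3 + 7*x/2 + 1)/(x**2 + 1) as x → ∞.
x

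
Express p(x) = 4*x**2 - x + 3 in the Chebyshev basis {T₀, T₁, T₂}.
(5)T₀ - T₁ + (2)T₂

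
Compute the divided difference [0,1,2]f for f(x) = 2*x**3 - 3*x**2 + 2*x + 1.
3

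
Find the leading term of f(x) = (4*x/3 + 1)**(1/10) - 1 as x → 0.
2*x/15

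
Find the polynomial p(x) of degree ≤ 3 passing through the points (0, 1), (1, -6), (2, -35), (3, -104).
-3*x**3 - 2*x**2 - 2*x + 1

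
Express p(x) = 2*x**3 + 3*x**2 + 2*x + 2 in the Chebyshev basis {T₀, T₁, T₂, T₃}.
(7/2)T₀ + (7/2)T₁ + (3/2)T₂ + (1/2)T₃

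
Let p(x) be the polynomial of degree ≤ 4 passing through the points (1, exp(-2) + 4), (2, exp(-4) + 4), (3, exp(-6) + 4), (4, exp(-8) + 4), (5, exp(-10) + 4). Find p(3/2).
(-70*exp(4) - 5 + 28*exp(2) + 140*exp(6) + 35*exp(8) + 512*exp(10))*exp(-10)/128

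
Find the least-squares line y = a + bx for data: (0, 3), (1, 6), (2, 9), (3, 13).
a = 14/5, b = 33/10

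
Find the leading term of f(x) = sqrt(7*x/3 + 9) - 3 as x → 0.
7*x/18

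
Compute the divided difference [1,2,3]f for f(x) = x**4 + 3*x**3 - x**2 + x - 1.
42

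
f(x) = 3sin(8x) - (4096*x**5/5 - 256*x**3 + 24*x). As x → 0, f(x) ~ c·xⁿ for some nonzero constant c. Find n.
7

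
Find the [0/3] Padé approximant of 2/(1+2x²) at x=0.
2/(2*x**2 + 1)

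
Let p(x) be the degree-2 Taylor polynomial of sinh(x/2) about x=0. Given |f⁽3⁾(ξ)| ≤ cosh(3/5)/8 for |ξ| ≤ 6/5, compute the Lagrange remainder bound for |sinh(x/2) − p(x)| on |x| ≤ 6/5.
9*cosh(3/5)/250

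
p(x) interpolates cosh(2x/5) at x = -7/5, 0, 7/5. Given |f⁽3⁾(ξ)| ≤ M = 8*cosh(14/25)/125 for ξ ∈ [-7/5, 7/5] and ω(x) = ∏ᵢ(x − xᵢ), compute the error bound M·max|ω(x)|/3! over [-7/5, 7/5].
2744*sqrt(3)*cosh(14/25)/421875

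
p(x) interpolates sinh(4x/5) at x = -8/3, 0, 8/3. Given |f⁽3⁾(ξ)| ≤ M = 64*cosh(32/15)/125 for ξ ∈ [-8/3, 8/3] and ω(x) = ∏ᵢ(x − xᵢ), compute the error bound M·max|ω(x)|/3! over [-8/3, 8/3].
32768*sqrt(3)*cosh(32/15)/91125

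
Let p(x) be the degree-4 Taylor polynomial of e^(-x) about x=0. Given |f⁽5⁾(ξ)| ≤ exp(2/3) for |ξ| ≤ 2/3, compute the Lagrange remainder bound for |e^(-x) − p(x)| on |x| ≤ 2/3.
4*exp(2/3)/3645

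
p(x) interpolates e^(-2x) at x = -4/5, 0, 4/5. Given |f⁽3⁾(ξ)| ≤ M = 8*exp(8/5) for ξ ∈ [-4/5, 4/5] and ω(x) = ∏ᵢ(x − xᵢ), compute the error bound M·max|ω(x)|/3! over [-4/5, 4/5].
512*sqrt(3)*exp(8/5)/3375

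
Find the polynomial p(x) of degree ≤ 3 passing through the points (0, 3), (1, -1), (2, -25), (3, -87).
-3*x**3 - x**2 + 3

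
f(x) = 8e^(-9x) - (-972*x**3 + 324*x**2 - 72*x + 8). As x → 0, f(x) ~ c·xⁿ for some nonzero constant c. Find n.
4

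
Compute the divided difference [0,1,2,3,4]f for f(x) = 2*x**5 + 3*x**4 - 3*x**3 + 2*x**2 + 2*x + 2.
23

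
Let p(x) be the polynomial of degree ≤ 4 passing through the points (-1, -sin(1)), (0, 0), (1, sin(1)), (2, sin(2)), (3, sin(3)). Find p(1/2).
-5*sin(2)/32 + 3*sin(3)/128 + 95*sin(1)/128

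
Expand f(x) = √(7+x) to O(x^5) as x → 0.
sqrt(7) + sqrt(7)*x/14 - sqrt(7)*x**2/392 + sqrt(7)*x**3/5488 - 5*sqrt(7)*x**4/307328 + O(x**5)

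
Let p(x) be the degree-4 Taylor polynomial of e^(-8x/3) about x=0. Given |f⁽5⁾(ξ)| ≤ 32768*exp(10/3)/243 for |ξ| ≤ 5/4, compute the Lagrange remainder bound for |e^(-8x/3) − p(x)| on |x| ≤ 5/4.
2500*exp(10/3)/729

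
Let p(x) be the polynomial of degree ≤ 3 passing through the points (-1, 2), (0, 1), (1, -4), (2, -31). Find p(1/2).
1/8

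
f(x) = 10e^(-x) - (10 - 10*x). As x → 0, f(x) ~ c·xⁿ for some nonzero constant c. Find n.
2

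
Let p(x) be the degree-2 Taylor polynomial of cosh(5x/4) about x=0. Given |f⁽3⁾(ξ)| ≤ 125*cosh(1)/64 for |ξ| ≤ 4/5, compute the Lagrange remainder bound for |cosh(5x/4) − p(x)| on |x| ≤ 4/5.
cosh(1)/6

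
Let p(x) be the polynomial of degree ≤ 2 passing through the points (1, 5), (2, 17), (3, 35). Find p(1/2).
5/4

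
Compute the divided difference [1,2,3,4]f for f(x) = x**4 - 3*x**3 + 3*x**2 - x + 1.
7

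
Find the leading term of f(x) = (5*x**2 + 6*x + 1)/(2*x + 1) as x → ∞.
5*x/2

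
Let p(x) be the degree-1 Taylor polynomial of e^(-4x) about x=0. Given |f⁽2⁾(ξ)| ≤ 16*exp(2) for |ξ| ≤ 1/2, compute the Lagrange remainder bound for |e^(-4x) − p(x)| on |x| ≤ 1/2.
2*exp(2)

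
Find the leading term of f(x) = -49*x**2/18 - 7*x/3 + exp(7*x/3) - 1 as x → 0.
343*x**3/162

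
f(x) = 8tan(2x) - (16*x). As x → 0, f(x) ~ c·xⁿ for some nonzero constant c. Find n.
3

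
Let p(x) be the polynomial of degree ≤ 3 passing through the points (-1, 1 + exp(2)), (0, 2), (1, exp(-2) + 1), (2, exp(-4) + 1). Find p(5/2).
(-35*exp(2) + (37 - 5*exp(2))*exp(4) + 35)*exp(-4)/16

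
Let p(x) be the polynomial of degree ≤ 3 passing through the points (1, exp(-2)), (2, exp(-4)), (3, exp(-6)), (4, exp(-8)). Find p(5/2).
(-exp(6) - 1 + 9*exp(2) + 9*exp(4))*exp(-8)/16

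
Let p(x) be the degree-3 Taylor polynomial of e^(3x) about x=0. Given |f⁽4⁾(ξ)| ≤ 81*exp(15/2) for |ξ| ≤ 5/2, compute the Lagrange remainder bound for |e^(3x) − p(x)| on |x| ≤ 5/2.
16875*exp(15/2)/128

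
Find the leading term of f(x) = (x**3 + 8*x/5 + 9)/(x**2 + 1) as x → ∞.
x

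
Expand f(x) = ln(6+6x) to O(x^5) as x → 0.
log(6) + x - x**2/2 + x**3/3 - x**4/4 + O(x**5)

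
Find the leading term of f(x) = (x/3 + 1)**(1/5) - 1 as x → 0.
x/15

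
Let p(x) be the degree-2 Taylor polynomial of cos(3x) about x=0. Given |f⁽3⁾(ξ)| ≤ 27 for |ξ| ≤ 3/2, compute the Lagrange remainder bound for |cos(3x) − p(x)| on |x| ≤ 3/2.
243/16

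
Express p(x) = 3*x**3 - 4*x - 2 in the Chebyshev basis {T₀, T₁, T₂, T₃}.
(-2)T₀ + (-7/4)T₁ + (3/4)T₃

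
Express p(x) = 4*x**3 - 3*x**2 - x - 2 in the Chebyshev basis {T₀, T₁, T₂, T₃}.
(-7/2)T₀ + (2)T₁ + (-3/2)T₂ + T₃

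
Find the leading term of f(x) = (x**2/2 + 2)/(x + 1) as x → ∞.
x/2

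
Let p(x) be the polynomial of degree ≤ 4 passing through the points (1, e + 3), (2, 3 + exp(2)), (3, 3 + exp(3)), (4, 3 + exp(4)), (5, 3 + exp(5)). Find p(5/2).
-5*exp(4)/32 - 5*e/128 + 3 + 15*exp(2)/32 + 3*exp(5)/128 + 45*exp(3)/64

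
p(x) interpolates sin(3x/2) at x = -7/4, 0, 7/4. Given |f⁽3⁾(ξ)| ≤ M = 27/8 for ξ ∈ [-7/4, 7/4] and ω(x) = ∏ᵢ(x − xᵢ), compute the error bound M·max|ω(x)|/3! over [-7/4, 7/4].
343*sqrt(3)/512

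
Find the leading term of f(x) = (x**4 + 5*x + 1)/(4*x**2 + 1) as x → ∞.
x**2/4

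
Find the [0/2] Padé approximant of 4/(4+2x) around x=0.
1/(x/2 + 1)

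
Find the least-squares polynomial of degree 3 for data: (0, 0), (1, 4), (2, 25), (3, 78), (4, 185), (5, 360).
-1/42 + (535/252)x + (-37/42)x² + (107/36)x³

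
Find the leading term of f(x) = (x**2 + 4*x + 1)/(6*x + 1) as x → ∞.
x/6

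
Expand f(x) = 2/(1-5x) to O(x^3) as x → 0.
2 + 10*x + 50*x**2 + O(x**3)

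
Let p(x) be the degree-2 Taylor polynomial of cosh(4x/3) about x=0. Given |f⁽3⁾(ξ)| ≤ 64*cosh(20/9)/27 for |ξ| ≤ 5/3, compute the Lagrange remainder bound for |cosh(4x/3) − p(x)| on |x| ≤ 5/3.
4000*cosh(20/9)/2187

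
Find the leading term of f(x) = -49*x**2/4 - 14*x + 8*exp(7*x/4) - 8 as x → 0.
343*x**3/48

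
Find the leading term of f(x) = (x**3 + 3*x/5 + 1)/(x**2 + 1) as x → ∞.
x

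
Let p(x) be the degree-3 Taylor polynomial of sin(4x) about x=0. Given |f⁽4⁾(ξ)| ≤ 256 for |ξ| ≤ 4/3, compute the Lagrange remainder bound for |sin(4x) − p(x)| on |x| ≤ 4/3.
8192/243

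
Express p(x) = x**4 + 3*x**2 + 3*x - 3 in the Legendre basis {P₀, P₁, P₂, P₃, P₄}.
(-9/5)P₀ + (3)P₁ + (18/7)P₂ + (8/35)P₄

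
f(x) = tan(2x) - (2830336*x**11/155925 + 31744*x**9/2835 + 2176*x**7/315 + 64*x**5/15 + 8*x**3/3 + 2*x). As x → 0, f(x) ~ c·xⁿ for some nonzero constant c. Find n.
13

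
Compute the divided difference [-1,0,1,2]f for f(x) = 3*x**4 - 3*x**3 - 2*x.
3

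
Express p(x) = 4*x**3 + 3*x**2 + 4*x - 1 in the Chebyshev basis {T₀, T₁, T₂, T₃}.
(1/2)T₀ + (7)T₁ + (3/2)T₂ + T₃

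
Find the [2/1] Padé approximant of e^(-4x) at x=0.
(8*x**2/3 - 8*x/3 + 1)/(4*x/3 + 1)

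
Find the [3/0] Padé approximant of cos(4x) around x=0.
1 - 8*x**2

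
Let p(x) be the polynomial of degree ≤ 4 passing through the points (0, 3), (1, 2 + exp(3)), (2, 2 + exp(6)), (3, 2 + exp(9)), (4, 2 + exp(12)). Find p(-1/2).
-45*exp(9)/32 - 105*exp(3)/32 + 571/128 + 189*exp(6)/64 + 35*exp(12)/128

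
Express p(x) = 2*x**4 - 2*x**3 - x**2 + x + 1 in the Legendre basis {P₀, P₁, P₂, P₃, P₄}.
(16/15)P₀ + (-1/5)P₁ + (10/21)P₂ + (-4/5)P₃ + (16/35)P₄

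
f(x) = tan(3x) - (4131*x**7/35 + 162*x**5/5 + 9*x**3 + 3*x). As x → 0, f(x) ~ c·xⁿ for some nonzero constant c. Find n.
9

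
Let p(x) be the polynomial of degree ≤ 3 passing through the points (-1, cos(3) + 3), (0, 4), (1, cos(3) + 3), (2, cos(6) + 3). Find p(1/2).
cos(3)/2 - cos(6)/16 + 57/16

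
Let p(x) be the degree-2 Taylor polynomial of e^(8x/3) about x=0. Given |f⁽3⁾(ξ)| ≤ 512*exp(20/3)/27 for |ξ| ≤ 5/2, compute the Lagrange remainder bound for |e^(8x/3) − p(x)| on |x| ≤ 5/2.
4000*exp(20/3)/81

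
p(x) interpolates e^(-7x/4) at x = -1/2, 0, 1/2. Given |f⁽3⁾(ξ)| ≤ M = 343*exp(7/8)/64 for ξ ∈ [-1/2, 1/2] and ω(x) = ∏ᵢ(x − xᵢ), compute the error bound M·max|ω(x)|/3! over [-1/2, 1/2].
343*sqrt(3)*exp(7/8)/13824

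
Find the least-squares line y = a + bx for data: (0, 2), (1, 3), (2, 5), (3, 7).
a = 17/10, b = 17/10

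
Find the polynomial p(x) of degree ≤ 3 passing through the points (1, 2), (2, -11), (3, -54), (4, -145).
-3*x**3 + 3*x**2 - x + 3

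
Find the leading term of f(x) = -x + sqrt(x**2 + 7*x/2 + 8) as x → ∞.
7/4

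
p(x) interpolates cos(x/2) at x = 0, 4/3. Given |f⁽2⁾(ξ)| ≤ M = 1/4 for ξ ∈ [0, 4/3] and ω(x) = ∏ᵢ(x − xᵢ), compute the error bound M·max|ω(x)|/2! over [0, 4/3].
1/18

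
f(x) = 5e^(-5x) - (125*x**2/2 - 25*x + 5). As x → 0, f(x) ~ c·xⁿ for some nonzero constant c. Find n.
3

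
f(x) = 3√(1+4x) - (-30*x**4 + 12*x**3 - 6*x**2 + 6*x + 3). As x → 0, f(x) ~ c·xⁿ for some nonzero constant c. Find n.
5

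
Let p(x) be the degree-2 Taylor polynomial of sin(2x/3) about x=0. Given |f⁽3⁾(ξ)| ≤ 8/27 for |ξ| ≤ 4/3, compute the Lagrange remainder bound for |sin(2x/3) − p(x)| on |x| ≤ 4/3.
256/2187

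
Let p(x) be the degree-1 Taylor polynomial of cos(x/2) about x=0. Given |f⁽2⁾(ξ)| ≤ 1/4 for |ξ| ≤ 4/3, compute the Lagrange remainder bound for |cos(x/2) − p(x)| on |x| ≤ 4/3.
2/9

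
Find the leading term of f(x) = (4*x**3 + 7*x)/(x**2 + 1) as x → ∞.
4*x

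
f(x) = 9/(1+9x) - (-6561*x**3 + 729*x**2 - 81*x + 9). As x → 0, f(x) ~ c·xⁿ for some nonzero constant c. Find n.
4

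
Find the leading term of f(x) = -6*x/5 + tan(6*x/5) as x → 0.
72*x**3/125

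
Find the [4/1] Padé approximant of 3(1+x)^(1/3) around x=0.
(x**4/81 - 8*x**3/135 + 2*x**2/5 + 16*x/5 + 3)/(11*x/15 + 1)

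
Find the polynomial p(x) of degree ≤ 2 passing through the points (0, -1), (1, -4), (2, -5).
x**2 - 4*x - 1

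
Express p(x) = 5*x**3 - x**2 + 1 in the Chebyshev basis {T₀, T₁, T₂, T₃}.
(1/2)T₀ + (15/4)T₁ + (-1/2)T₂ + (5/4)T₃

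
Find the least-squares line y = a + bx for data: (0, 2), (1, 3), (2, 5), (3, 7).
a = 17/10, b = 17/10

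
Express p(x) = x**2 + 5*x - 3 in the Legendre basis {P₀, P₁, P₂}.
(-8/3)P₀ + (5)P₁ + (2/3)P₂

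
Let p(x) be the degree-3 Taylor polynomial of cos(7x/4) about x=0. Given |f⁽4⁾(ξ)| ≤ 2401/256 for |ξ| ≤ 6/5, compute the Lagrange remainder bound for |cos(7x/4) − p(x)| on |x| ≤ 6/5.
64827/80000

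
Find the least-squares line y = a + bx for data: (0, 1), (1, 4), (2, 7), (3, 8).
a = 7/5, b = 12/5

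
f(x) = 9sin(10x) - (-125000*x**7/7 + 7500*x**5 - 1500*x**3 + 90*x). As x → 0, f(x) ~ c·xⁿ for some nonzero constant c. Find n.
9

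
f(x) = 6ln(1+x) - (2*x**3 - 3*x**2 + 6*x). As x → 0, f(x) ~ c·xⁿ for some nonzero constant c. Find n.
4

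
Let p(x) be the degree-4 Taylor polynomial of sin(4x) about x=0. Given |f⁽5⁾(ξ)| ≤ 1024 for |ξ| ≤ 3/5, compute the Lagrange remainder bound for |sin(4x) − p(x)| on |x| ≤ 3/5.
10368/15625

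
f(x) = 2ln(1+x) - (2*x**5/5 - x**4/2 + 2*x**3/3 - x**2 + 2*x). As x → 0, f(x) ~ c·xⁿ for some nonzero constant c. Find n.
6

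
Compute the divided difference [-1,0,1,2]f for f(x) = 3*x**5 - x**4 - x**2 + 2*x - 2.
13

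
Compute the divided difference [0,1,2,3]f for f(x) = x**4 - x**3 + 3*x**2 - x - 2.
5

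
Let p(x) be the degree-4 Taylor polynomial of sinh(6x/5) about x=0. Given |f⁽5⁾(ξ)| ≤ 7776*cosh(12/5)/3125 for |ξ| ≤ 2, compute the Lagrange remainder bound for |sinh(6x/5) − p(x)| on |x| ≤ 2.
10368*cosh(12/5)/15625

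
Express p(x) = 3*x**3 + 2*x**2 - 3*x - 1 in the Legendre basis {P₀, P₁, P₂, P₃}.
(-1/3)P₀ + (-6/5)P₁ + (4/3)P₂ + (6/5)P₃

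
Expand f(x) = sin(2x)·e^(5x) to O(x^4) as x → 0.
2*x + 10*x**2 + 71*x**3/3 + O(x**4)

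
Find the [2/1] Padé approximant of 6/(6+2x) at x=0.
1/(x/3 + 1)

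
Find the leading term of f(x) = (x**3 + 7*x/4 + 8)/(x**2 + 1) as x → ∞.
x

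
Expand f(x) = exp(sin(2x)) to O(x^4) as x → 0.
1 + 2*x + 2*x**2 + O(x**4)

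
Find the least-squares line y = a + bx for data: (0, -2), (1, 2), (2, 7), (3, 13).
a = -5/2, b = 5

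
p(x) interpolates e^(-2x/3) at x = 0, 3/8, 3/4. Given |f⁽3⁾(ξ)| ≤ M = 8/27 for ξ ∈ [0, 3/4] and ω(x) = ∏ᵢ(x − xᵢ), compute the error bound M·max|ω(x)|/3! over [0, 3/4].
sqrt(3)/1728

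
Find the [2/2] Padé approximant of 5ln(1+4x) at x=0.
20*x*(2*x + 1)/(8*x**2/3 + 4*x + 1)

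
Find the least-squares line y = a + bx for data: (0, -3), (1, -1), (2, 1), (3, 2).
a = -14/5, b = 17/10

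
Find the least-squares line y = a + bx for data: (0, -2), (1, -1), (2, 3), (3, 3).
a = -21/10, b = 19/10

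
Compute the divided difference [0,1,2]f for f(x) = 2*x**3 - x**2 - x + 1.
5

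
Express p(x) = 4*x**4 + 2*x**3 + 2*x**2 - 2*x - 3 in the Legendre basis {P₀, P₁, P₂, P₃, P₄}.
(-23/15)P₀ + (-4/5)P₁ + (76/21)P₂ + (4/5)P₃ + (32/35)P₄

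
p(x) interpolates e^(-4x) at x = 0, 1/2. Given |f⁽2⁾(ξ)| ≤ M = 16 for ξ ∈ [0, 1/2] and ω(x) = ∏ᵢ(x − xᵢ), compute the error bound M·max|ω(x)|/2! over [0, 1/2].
1/2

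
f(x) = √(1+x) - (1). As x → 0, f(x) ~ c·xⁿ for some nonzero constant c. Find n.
1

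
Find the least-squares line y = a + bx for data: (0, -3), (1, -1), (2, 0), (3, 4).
a = -33/10, b = 11/5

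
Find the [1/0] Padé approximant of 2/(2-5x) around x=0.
5*x/2 + 1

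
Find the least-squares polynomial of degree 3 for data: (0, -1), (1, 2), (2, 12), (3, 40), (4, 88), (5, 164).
-5/6 + (-85/252)x + (32/21)x² + (37/36)x³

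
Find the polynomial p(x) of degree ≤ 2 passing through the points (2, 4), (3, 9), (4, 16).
x**2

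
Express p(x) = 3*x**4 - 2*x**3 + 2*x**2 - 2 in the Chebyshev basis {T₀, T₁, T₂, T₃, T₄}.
(1/8)T₀ + (-3/2)T₁ + (5/2)T₂ + (-1/2)T₃ + (3/8)T₄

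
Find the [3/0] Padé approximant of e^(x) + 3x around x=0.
x**3/6 + x**2/2 + 4*x + 1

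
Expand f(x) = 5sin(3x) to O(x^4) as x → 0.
15*x - 45*x**3/2 + O(x**4)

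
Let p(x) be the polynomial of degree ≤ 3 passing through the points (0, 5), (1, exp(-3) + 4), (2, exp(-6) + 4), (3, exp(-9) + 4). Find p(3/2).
(-1 + 9*exp(3) + 9*exp(6) + 63*exp(9))*exp(-9)/16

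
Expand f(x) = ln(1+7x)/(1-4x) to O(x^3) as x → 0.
7*x + 7*x**2/2 + O(x**3)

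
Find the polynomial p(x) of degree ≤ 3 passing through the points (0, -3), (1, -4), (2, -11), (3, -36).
-2*x**3 + 3*x**2 - 2*x - 3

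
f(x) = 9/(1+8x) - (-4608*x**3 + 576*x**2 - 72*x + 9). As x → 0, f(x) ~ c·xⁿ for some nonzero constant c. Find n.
4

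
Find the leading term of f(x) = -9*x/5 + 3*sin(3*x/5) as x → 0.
-27*x**3/250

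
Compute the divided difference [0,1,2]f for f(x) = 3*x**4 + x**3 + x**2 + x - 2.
25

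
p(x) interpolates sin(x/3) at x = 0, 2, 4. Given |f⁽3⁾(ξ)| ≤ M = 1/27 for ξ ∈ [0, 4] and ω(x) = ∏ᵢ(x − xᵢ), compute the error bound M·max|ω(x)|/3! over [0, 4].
8*sqrt(3)/729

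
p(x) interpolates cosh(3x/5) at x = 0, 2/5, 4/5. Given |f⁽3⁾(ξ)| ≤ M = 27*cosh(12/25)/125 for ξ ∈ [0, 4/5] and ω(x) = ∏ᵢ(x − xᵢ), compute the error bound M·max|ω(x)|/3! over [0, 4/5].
8*sqrt(3)*cosh(12/25)/15625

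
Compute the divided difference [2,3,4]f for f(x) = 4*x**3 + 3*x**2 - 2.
39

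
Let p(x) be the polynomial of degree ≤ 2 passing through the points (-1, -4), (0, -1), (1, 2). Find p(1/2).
1/2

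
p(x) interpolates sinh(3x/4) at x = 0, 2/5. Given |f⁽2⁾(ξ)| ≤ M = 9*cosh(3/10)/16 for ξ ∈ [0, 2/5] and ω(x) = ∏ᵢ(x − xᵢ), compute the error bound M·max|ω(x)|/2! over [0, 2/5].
9*cosh(3/10)/800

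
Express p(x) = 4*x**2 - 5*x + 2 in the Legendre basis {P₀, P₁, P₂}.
(10/3)P₀ + (-5)P₁ + (8/3)P₂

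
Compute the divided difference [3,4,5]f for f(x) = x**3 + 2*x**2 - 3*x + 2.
14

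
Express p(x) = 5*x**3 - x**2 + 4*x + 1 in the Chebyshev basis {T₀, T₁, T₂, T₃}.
(1/2)T₀ + (31/4)T₁ + (-1/2)T₂ + (5/4)T₃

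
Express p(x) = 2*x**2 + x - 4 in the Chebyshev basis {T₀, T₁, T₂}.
(-3)T₀ + T₁ + T₂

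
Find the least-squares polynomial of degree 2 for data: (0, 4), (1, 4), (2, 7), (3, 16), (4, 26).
137/35 + (-64/35)x + (13/7)x²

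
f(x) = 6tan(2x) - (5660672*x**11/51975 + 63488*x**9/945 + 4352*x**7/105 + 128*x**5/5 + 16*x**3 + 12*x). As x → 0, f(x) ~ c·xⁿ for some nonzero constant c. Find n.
13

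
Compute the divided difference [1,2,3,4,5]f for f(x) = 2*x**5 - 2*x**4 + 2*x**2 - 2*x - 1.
28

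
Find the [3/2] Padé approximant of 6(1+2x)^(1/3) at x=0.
(112*x**3/135 + 56*x**2/5 + 84*x/5 + 6)/(8*x**2/9 + 32*x/15 + 1)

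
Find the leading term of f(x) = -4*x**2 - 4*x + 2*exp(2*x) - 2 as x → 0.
8*x**3/3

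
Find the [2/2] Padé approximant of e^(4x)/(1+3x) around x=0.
(104*x**2/33 + 28*x/11 + 1)/(-112*x**2/33 + 17*x/11 + 1)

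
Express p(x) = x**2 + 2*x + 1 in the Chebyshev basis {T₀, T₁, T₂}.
(3/2)T₀ + (2)T₁ + (1/2)T₂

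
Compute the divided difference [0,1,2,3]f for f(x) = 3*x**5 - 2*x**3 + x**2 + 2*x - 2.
73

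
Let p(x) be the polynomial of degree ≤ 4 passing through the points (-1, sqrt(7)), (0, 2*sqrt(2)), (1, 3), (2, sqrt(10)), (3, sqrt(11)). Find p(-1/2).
-105/64 - 5*sqrt(11)/128 + 7*sqrt(10)/32 + 35*sqrt(7)/128 + 35*sqrt(2)/16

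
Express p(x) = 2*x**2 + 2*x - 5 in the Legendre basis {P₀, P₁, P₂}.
(-13/3)P₀ + (2)P₁ + (4/3)P₂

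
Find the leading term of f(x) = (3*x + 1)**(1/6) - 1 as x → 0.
x/2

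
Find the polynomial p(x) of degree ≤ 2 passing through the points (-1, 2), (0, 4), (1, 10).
2*x**2 + 4*x + 4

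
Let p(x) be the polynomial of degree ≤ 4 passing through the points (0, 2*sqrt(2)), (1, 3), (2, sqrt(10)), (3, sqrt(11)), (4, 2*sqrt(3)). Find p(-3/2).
-2079/32 - 385*sqrt(11)/32 + 315*sqrt(3)/64 + 1155*sqrt(2)/64 + 1485*sqrt(10)/64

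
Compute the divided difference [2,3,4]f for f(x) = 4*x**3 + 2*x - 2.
36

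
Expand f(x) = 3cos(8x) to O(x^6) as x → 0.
3 - 96*x**2 + 512*x**4 + O(x**6)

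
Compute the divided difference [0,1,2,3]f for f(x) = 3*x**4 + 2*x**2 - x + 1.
18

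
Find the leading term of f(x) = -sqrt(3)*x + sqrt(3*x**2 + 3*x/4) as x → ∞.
sqrt(3)/8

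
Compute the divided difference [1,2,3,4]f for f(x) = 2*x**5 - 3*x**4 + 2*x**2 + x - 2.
100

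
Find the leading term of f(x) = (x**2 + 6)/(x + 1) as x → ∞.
x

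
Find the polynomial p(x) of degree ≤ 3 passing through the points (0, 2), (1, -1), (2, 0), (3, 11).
x**3 - x**2 - 3*x + 2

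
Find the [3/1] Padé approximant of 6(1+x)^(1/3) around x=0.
(-2*x**3/27 + 2*x**2/3 + 6*x + 6)/(2*x/3 + 1)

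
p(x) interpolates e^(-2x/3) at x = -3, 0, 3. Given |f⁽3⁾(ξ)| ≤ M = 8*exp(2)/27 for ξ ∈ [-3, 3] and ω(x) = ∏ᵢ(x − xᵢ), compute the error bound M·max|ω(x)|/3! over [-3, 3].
8*sqrt(3)*exp(2)/27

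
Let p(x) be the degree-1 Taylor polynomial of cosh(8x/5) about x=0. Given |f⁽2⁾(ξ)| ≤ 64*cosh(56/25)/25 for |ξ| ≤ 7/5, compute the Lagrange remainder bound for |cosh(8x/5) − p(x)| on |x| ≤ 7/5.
1568*cosh(56/25)/625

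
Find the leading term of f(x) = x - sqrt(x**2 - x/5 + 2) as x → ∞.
1/10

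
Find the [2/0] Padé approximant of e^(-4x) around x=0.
8*x**2 - 4*x + 1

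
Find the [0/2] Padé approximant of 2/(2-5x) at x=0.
1/(1 - 5*x/2)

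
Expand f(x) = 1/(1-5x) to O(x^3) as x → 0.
1 + 5*x + 25*x**2 + O(x**3)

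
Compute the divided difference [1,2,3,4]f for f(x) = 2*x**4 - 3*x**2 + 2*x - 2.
20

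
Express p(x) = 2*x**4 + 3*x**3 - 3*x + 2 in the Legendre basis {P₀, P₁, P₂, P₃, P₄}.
(12/5)P₀ + (-6/5)P₁ + (8/7)P₂ + (6/5)P₃ + (16/35)P₄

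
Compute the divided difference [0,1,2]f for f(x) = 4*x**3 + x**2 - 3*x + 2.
13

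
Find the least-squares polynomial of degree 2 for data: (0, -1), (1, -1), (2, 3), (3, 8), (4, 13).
-10/7 + (39/70)x + (11/14)x²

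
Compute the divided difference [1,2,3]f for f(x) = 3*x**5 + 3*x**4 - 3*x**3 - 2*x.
327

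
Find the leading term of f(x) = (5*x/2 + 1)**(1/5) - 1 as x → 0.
x/2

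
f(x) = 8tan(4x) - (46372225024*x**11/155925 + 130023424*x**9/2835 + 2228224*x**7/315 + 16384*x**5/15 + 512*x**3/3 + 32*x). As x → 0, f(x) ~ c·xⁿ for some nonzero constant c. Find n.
13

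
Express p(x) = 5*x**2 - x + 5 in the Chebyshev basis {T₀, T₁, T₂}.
(15/2)T₀ - T₁ + (5/2)T₂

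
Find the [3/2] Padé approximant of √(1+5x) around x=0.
(125*x**3/32 + 225*x**2/16 + 15*x/2 + 1)/(75*x**2/16 + 5*x + 1)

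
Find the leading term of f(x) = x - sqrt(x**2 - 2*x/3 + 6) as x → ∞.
1/3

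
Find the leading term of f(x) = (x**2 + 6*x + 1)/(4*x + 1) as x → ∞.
x/4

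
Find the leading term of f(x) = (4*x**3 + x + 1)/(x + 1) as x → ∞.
4*x**2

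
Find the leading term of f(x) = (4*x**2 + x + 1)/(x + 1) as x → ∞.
4*x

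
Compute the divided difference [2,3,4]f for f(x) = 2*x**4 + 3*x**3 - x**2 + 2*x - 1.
136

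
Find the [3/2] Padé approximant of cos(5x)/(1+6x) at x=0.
(7675*x**3/94 - 7675*x**2/564 - 6*x + 1)/(1 - 20929*x**2/564)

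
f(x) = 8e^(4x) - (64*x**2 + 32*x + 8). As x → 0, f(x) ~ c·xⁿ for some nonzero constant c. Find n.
3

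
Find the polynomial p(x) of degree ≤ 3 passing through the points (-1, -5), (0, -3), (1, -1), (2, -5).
-x**3 + 3*x - 3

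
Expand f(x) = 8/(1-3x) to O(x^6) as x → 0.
8 + 24*x + 72*x**2 + 216*x**3 + 648*x**4 + 1944*x**5 + O(x**6)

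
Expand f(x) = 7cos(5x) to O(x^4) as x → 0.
7 - 175*x**2/2 + O(x**4)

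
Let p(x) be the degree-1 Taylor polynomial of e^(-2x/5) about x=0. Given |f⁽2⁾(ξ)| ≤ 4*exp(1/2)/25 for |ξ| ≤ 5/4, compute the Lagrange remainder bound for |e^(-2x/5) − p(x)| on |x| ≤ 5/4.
exp(1/2)/8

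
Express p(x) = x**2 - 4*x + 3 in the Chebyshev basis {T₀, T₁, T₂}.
(7/2)T₀ + (-4)T₁ + (1/2)T₂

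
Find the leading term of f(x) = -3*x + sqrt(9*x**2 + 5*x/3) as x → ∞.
5/18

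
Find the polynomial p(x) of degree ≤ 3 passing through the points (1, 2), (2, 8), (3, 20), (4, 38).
3*x**2 - 3*x + 2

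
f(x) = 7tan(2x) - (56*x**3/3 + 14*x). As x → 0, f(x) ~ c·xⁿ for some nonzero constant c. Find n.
5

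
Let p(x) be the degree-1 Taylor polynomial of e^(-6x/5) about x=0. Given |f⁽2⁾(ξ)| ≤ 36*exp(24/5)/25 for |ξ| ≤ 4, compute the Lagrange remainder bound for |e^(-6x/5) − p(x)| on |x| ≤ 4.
288*exp(24/5)/25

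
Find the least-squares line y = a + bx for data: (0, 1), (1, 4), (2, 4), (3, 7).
a = 13/10, b = 9/5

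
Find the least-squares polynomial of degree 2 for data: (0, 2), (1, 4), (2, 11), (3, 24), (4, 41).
68/35 + (-17/35)x + (18/7)x²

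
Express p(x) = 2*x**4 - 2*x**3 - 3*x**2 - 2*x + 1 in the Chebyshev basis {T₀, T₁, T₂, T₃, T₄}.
(1/4)T₀ + (-7/2)T₁ + (-1/2)T₂ + (-1/2)T₃ + (1/4)T₄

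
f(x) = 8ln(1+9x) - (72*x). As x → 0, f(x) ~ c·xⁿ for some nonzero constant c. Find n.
2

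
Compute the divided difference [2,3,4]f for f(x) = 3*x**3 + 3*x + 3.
27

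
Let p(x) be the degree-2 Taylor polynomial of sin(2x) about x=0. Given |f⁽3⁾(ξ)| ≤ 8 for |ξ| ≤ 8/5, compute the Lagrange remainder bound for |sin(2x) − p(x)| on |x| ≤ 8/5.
2048/375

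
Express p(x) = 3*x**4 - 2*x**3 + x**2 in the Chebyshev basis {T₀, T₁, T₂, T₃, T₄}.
(13/8)T₀ + (-3/2)T₁ + (2)T₂ + (-1/2)T₃ + (3/8)T₄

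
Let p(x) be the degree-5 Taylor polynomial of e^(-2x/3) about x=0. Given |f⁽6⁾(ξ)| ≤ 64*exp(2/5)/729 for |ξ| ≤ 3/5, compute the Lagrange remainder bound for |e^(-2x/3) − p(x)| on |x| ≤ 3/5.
4*exp(2/5)/703125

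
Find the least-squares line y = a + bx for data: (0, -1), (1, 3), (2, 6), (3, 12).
a = -13/10, b = 21/5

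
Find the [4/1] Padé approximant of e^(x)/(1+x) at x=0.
(53*x**4/1080 + 7*x**3/45 + x**2/2 + 44*x/45 + 1)/(44*x/45 + 1)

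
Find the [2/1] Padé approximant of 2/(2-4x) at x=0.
1/(1 - 2*x)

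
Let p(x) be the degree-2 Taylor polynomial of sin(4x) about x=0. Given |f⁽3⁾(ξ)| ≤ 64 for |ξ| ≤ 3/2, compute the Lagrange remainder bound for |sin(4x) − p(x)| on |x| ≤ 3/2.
36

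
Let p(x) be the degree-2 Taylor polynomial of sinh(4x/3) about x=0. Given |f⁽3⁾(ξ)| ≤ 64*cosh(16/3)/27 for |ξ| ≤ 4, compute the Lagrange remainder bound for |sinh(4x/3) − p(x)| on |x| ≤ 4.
2048*cosh(16/3)/81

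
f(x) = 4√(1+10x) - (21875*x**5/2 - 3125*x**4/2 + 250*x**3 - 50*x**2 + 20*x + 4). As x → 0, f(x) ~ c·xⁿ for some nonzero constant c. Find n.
6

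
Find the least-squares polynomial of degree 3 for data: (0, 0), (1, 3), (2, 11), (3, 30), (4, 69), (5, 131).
1/14 + (197/84)x + (-9/14)x² + (13/12)x³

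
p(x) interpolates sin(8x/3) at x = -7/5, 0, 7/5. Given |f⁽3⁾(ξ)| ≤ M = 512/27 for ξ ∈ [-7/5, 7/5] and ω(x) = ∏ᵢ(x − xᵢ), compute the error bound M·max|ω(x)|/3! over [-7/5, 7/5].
175616*sqrt(3)/91125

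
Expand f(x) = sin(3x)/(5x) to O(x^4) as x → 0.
3/5 - 9*x**2/10 + O(x**4)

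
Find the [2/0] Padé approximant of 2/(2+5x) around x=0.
25*x**2/4 - 5*x/2 + 1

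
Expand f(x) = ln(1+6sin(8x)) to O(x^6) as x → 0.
48*x - 1152*x**2 + 36352*x**3 - 1302528*x**4 + 49782784*x**5 + O(x**6)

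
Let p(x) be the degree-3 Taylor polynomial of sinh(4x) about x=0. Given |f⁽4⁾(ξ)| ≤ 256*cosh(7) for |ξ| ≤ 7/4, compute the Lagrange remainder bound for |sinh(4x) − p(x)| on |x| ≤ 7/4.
2401*cosh(7)/24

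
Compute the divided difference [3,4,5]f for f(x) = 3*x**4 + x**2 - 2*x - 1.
292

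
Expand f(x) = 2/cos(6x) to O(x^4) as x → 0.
2 + 36*x**2 + O(x**4)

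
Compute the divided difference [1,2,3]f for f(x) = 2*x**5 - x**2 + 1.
179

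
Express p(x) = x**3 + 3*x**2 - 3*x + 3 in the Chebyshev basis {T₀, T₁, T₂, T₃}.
(9/2)T₀ + (-9/4)T₁ + (3/2)T₂ + (1/4)T₃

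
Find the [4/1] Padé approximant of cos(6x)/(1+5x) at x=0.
(54*x**4 - 18*x**2 + 1)/(5*x + 1)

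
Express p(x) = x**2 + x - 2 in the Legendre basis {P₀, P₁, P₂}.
(-5/3)P₀ + P₁ + (2/3)P₂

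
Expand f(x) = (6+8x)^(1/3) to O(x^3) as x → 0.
6**(1/3) + 4*6**(1/3)*x/9 - 16*6**(1/3)*x**2/81 + O(x**3)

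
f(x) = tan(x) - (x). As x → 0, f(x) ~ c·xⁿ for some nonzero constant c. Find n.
3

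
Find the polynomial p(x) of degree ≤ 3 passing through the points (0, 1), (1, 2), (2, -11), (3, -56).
-3*x**3 + 2*x**2 + 2*x + 1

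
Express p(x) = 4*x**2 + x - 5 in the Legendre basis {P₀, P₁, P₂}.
(-11/3)P₀ + P₁ + (8/3)P₂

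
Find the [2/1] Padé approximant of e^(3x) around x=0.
(3*x**2/2 + 2*x + 1)/(1 - x)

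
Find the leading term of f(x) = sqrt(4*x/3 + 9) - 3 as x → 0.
2*x/9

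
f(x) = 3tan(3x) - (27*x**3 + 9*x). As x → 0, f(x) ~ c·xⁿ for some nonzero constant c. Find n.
5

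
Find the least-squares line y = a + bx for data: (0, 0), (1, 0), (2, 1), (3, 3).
a = -1/2, b = 1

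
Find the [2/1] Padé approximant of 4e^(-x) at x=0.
(2*x**2/3 - 8*x/3 + 4)/(x/3 + 1)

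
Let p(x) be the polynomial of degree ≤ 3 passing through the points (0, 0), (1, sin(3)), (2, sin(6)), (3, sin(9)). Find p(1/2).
sin(9)/16 - 5*sin(6)/16 + 15*sin(3)/16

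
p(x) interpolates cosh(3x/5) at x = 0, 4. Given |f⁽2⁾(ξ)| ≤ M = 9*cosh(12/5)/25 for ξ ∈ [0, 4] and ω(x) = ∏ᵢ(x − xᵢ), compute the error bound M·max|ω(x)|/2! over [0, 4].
18*cosh(12/5)/25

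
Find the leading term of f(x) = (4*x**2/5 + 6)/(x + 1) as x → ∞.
4*x/5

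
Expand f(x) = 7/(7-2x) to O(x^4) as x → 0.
1 + 2*x/7 + 4*x**2/49 + 8*x**3/343 + O(x**4)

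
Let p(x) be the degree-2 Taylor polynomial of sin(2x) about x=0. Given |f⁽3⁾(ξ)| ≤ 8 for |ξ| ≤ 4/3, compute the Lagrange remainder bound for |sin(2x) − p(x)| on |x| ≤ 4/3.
256/81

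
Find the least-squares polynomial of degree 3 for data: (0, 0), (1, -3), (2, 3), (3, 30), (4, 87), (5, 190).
-13/126 + (-2279/756)x + (-407/252)x² + (53/27)x³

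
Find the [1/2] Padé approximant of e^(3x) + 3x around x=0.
(37*x/7 + 1)/(-3*x**2/14 - 5*x/7 + 1)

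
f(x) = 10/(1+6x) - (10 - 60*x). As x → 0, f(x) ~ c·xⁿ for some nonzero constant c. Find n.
2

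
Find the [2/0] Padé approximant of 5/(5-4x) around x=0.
16*x**2/25 + 4*x/5 + 1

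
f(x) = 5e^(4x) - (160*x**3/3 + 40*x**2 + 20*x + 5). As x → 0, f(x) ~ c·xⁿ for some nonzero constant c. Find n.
4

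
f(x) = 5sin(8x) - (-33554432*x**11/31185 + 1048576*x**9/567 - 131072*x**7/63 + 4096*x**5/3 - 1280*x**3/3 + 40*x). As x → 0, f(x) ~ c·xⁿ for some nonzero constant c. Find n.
13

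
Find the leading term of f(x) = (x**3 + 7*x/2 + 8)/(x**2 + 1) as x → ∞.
x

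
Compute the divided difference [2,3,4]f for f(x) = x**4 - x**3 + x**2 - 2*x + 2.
47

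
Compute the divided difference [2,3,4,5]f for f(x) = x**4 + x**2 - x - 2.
14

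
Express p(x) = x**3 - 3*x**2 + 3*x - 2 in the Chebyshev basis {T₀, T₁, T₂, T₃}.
(-7/2)T₀ + (15/4)T₁ + (-3/2)T₂ + (1/4)T₃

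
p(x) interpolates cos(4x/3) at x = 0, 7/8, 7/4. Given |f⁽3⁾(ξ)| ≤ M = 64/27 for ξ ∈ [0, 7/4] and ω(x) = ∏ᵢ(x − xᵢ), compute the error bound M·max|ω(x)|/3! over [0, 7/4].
343*sqrt(3)/5832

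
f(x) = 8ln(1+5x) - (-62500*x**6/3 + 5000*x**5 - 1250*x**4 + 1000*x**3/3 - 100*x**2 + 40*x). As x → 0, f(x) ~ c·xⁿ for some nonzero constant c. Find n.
7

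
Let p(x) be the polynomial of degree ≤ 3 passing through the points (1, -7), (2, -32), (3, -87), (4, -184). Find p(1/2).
-2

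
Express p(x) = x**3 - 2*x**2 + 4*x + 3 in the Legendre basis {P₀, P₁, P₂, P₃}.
(7/3)P₀ + (23/5)P₁ + (-4/3)P₂ + (2/5)P₃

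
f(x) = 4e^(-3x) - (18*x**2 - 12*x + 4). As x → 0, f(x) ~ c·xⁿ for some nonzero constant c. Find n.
3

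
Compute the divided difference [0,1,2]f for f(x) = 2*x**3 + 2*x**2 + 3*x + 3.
8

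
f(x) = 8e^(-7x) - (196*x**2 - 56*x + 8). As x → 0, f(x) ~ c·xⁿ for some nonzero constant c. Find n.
3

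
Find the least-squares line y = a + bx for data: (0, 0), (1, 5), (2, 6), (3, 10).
a = 3/5, b = 31/10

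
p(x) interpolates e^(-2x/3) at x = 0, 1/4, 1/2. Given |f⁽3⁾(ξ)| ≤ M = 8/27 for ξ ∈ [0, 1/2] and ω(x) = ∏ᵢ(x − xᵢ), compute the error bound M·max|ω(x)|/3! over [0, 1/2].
sqrt(3)/5832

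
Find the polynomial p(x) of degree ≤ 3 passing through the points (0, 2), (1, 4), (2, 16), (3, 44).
x**3 + 2*x**2 - x + 2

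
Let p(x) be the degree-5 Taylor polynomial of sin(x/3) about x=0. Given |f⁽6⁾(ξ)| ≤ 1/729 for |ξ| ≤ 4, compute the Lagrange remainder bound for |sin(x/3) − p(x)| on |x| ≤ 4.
256/32805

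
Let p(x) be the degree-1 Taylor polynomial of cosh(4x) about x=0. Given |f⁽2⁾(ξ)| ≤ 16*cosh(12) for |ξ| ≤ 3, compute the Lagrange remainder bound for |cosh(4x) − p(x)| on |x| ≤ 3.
72*cosh(12)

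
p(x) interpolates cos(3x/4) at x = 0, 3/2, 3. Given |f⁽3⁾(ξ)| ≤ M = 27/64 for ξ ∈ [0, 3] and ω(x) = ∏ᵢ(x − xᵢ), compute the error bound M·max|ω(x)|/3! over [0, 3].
27*sqrt(3)/512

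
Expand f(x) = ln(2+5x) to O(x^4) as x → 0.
log(2) + 5*x/2 - 25*x**2/8 + 125*x**3/24 + O(x**4)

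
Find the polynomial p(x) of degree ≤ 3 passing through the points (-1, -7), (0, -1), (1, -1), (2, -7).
-3*x**2 + 3*x - 1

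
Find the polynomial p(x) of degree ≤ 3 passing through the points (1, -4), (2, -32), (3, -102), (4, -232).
-3*x**3 - 3*x**2 + 2*x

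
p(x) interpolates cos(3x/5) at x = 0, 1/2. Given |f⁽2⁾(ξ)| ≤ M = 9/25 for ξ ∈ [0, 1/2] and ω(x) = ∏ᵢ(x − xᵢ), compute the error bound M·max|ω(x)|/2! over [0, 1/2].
9/800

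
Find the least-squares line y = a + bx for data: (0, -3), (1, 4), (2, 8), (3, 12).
a = -21/10, b = 49/10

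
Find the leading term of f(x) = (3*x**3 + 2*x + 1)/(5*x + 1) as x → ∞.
3*x**2/5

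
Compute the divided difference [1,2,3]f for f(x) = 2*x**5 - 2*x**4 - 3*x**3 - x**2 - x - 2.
111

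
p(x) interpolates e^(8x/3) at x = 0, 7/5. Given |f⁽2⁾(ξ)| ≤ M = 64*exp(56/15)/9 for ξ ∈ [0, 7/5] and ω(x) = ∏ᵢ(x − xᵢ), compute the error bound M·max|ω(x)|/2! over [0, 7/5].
392*exp(56/15)/225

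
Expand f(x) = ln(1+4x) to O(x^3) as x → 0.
4*x - 8*x**2 + O(x**3)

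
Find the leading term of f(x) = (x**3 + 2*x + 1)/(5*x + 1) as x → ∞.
x**2/5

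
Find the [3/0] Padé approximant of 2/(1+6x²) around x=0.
2 - 12*x**2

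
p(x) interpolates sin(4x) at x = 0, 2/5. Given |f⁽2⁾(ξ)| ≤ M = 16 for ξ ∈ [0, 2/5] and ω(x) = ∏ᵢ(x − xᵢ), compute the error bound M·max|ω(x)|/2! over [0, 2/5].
8/25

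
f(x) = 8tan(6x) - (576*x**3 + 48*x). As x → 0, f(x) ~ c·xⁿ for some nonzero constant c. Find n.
5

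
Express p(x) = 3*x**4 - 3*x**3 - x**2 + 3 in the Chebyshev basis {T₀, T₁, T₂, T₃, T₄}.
(29/8)T₀ + (-9/4)T₁ + T₂ + (-3/4)T₃ + (3/8)T₄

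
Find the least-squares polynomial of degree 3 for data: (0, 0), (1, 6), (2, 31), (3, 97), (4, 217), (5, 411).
17/126 + (499/756)x + (445/252)x² + (157/54)x³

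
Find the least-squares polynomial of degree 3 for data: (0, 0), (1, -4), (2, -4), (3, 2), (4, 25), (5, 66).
-5/126 + (-2383/756)x + (-94/63)x² + (103/108)x³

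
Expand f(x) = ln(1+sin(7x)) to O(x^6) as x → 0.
7*x - 49*x**2/2 + 343*x**3/6 - 2401*x**4/12 + 16807*x**5/24 + O(x**6)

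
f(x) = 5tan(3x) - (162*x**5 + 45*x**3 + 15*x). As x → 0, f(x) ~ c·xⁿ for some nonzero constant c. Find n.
7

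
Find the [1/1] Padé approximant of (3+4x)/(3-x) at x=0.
(4*x/3 + 1)/(1 - x/3)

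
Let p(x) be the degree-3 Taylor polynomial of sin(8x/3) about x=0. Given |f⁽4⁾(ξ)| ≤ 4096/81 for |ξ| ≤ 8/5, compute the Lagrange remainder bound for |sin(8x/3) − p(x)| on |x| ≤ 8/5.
2097152/151875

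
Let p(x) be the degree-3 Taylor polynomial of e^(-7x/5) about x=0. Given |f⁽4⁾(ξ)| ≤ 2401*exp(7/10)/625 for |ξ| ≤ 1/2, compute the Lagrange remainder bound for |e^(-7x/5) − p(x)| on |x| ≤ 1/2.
2401*exp(7/10)/240000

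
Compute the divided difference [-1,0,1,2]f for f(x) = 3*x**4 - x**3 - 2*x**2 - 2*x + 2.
5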